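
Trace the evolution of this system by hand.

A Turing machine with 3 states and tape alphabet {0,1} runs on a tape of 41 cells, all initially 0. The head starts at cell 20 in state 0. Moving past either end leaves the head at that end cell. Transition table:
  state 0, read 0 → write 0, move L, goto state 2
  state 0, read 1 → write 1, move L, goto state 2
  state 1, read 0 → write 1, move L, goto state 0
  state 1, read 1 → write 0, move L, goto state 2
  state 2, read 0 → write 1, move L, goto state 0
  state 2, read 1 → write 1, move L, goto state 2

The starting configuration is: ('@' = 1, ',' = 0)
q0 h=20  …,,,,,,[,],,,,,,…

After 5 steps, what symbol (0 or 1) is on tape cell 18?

0

gen 0: q0 h=20  …,,,,,,[,],,,,,,…
gen 1: q2 h=19  …,,,,,,[,],,,,,,…
gen 2: q0 h=18  …,,,,,,[,]@,,,,,…
gen 3: q2 h=17  …,,,,,,[,],@,,,,…
gen 4: q0 h=16  …,,,,,,[,]@,@,,,…
gen 5: q2 h=15  …,,,,,,[,],@,@,,…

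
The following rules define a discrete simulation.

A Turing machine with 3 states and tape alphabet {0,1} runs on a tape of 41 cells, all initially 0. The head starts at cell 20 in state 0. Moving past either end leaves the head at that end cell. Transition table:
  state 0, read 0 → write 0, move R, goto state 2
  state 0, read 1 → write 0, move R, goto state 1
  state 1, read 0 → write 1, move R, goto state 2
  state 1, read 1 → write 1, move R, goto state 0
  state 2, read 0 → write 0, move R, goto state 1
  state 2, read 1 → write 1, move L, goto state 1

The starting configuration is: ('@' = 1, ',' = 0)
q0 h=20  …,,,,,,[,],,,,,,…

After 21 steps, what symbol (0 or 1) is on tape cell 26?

1

k=0  q0 h=20  …,,,,,,[,],,,,,,…
k=1  q2 h=21  …,,,,,,[,],,,,,,…
k=2  q1 h=22  …,,,,,,[,],,,,,,…
k=3  q2 h=23  …,,,,,@[,],,,,,,…
k=4  q1 h=24  …,,,,@,[,],,,,,,…
k=5  q2 h=25  …,,,@,@[,],,,,,,…
k=6  q1 h=26  …,,@,@,[,],,,,,,…
k=7  q2 h=27  …,@,@,@[,],,,,,,…
k=8  q1 h=28  …@,@,@,[,],,,,,,…
k=9  q2 h=29  …,@,@,@[,],,,,,,…
k=10  q1 h=30  …@,@,@,[,],,,,,,…
k=11  q2 h=31  …,@,@,@[,],,,,,,…
k=12  q1 h=32  …@,@,@,[,],,,,,,…
k=13  q2 h=33  …,@,@,@[,],,,,,,…
k=14  q1 h=34  …@,@,@,[,],,,,,,|
k=15  q2 h=35  …,@,@,@[,],,,,,|
k=16  q1 h=36  …@,@,@,[,],,,,|
k=17  q2 h=37  …,@,@,@[,],,,|
k=18  q1 h=38  …@,@,@,[,],,|
k=19  q2 h=39  …,@,@,@[,],|
k=20  q1 h=40  …@,@,@,[,]|
k=21  q2 h=40  …@,@,@,[@]|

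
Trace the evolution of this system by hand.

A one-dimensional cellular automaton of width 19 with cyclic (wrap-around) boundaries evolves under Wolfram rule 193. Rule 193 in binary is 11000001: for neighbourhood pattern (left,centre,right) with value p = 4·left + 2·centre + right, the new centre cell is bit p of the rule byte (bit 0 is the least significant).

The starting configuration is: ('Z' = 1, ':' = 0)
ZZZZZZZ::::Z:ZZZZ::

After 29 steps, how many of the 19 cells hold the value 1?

6

0) ZZZZZZZ::::Z:ZZZZ::
1) :ZZZZZZ:ZZ::::ZZZ::
2) ::ZZZZZ::Z:ZZ::ZZ:Z
3) :::ZZZZ:::::Z:::Z::
4) ZZ::ZZZ:ZZZ:::Z:::Z
5) ZZ:::ZZ::ZZ:Z:::Z::
6) :Z:Z::Z:::Z:::Z::::
7) ::::::::Z:::Z:::ZZZ
8) :ZZZZZZ:::Z:::Z::ZZ
9) ::ZZZZZ:Z:::Z:::::Z
10) :::ZZZZ:::Z:::ZZZ::
11) ZZ::ZZZ:Z:::Z::ZZ:Z
12) ZZ:::ZZ:::Z:::::Z::
13) :Z:Z::Z:Z:::ZZZ::::
14) ::::::::::Z::ZZ:ZZZ
15) :ZZZZZZZZ:::::Z::ZZ
16) ::ZZZZZZZ:ZZZ:::::Z
17) :::ZZZZZZ::ZZ:ZZZ::
18) ZZ::ZZZZZ:::Z::ZZ:Z
19) ZZ:::ZZZZ:Z:::::Z::
20) :Z:Z::ZZZ:::ZZZ::::
21) :::::::ZZ:Z::ZZ:ZZZ
22) :ZZZZZ::Z:::::Z::ZZ
23) ::ZZZZ::::ZZZ:::::Z
24) :::ZZZ:ZZ::ZZ:ZZZ::
25) ZZ::ZZ::Z:::Z::ZZ:Z
26) ZZ:::Z::::Z:::::Z::
27) :Z:Z:::ZZ:::ZZZ::::
28) :::::Z::Z:Z::ZZ:ZZZ
29) :ZZZ::::::::::Z::ZZ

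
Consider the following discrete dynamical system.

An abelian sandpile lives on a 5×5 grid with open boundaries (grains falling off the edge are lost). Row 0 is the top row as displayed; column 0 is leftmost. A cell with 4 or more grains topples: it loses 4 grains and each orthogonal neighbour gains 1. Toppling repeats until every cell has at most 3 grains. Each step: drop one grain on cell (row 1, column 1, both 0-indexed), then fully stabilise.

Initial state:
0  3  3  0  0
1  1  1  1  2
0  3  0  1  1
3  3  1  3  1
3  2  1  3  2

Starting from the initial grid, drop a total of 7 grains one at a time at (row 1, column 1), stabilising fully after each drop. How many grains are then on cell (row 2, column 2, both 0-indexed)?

t=0: 0  3  3  0  0
1  1  1  1  2
0  3  0  1  1
3  3  1  3  1
3  2  1  3  2
t=1: 0  3  3  0  0
1  2  1  1  2
0  3  0  1  1
3  3  1  3  1
3  2  1  3  2
t=2: 0  3  3  0  0
1  3  1  1  2
0  3  0  1  1
3  3  1  3  1
3  2  1  3  2
t=3: 1  1  0  1  0
2  2  3  1  2
2  1  1  1  1
1  2  2  3  1
1  0  2  3  2
t=4: 1  1  0  1  0
2  3  3  1  2
2  1  1  1  1
1  2  2  3  1
1  0  2  3  2
t=5: 1  2  1  1  0
3  1  0  2  2
2  2  2  1  1
1  2  2  3  1
1  0  2  3  2
t=6: 1  2  1  1  0
3  2  0  2  2
2  2  2  1  1
1  2  2  3  1
1  0  2  3  2
t=7: 1  2  1  1  0
3  3  0  2  2
2  2  2  1  1
1  2  2  3  1
1  0  2  3  2

2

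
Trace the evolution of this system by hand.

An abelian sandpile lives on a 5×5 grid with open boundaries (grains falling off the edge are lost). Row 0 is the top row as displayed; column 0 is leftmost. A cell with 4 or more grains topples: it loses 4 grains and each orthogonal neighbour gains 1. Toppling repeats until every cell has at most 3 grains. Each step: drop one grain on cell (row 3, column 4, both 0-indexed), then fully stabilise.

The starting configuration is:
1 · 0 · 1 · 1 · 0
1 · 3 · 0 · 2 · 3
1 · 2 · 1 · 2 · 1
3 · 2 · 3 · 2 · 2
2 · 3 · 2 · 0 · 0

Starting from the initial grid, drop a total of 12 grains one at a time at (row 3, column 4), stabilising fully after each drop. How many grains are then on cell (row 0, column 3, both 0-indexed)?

step 0: 1 · 0 · 1 · 1 · 0
1 · 3 · 0 · 2 · 3
1 · 2 · 1 · 2 · 1
3 · 2 · 3 · 2 · 2
2 · 3 · 2 · 0 · 0
step 1: 1 · 0 · 1 · 1 · 0
1 · 3 · 0 · 2 · 3
1 · 2 · 1 · 2 · 1
3 · 2 · 3 · 2 · 3
2 · 3 · 2 · 0 · 0
step 2: 1 · 0 · 1 · 1 · 0
1 · 3 · 0 · 2 · 3
1 · 2 · 1 · 2 · 2
3 · 2 · 3 · 3 · 0
2 · 3 · 2 · 0 · 1
step 3: 1 · 0 · 1 · 1 · 0
1 · 3 · 0 · 2 · 3
1 · 2 · 1 · 2 · 2
3 · 2 · 3 · 3 · 1
2 · 3 · 2 · 0 · 1
step 4: 1 · 0 · 1 · 1 · 0
1 · 3 · 0 · 2 · 3
1 · 2 · 1 · 2 · 2
3 · 2 · 3 · 3 · 2
2 · 3 · 2 · 0 · 1
step 5: 1 · 0 · 1 · 1 · 0
1 · 3 · 0 · 2 · 3
1 · 2 · 1 · 2 · 2
3 · 2 · 3 · 3 · 3
2 · 3 · 2 · 0 · 1
step 6: 1 · 0 · 1 · 1 · 0
1 · 3 · 0 · 2 · 3
1 · 2 · 2 · 3 · 3
3 · 3 · 0 · 1 · 1
2 · 3 · 3 · 1 · 2
step 7: 1 · 0 · 1 · 1 · 0
1 · 3 · 0 · 2 · 3
1 · 2 · 2 · 3 · 3
3 · 3 · 0 · 1 · 2
2 · 3 · 3 · 1 · 2
step 8: 1 · 0 · 1 · 1 · 0
1 · 3 · 0 · 2 · 3
1 · 2 · 2 · 3 · 3
3 · 3 · 0 · 1 · 3
2 · 3 · 3 · 1 · 2
step 9: 1 · 0 · 1 · 2 · 1
1 · 3 · 1 · 0 · 1
1 · 2 · 3 · 1 · 2
3 · 3 · 0 · 3 · 1
2 · 3 · 3 · 1 · 3
step 10: 1 · 0 · 1 · 2 · 1
1 · 3 · 1 · 0 · 1
1 · 2 · 3 · 1 · 2
3 · 3 · 0 · 3 · 2
2 · 3 · 3 · 1 · 3
step 11: 1 · 0 · 1 · 2 · 1
1 · 3 · 1 · 0 · 1
1 · 2 · 3 · 1 · 2
3 · 3 · 0 · 3 · 3
2 · 3 · 3 · 1 · 3
step 12: 1 · 0 · 1 · 2 · 1
1 · 3 · 1 · 0 · 1
1 · 2 · 3 · 2 · 3
3 · 3 · 1 · 0 · 2
2 · 3 · 3 · 3 · 0

2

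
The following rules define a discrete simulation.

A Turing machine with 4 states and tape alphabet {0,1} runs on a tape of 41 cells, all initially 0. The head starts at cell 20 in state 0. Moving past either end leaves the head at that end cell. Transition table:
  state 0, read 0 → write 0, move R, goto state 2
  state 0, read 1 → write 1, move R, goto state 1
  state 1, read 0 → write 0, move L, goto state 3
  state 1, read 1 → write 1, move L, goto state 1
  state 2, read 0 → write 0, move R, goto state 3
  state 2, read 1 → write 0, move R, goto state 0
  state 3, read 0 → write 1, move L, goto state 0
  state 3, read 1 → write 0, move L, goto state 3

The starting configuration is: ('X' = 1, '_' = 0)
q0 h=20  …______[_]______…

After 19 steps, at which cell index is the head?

[0] q0 h=20  …______[_]______…
[1] q2 h=21  …______[_]______…
[2] q3 h=22  …______[_]______…
[3] q0 h=21  …______[_]X_____…
[4] q2 h=22  …______[X]______…
[5] q0 h=23  …______[_]______…
[6] q2 h=24  …______[_]______…
[7] q3 h=25  …______[_]______…
[8] q0 h=24  …______[_]X_____…
[9] q2 h=25  …______[X]______…
[10] q0 h=26  …______[_]______…
[11] q2 h=27  …______[_]______…
[12] q3 h=28  …______[_]______…
[13] q0 h=27  …______[_]X_____…
[14] q2 h=28  …______[X]______…
[15] q0 h=29  …______[_]______…
[16] q2 h=30  …______[_]______…
[17] q3 h=31  …______[_]______…
[18] q0 h=30  …______[_]X_____…
[19] q2 h=31  …______[X]______…

31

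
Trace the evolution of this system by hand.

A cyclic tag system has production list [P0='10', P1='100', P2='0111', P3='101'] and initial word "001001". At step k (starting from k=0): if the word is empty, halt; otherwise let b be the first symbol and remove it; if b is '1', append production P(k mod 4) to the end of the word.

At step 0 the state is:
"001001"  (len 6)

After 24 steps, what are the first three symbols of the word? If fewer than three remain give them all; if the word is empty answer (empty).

110

step 0: "001001"  (len 6)
step 1: "01001"  (len 5)
step 2: "1001"  (len 4)
step 3: "0010111"  (len 7)
step 4: "010111"  (len 6)
step 5: "10111"  (len 5)
step 6: "0111100"  (len 7)
step 7: "111100"  (len 6)
step 8: "11100101"  (len 8)
step 9: "110010110"  (len 9)
step 10: "10010110100"  (len 11)
step 11: "00101101000111"  (len 14)
step 12: "0101101000111"  (len 13)
step 13: "101101000111"  (len 12)
step 14: "01101000111100"  (len 14)
step 15: "1101000111100"  (len 13)
step 16: "101000111100101"  (len 15)
step 17: "0100011110010110"  (len 16)
step 18: "100011110010110"  (len 15)
step 19: "000111100101100111"  (len 18)
step 20: "00111100101100111"  (len 17)
step 21: "0111100101100111"  (len 16)
step 22: "111100101100111"  (len 15)
step 23: "111001011001110111"  (len 18)
step 24: "11001011001110111101"  (len 20)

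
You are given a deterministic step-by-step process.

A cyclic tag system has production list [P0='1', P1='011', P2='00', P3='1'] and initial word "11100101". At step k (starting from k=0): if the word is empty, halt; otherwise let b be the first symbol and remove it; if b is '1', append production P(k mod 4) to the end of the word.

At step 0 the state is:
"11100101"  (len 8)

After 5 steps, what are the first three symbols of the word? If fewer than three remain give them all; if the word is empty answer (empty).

101

step 0: "11100101"  (len 8)
step 1: "11001011"  (len 8)
step 2: "1001011011"  (len 10)
step 3: "00101101100"  (len 11)
step 4: "0101101100"  (len 10)
step 5: "101101100"  (len 9)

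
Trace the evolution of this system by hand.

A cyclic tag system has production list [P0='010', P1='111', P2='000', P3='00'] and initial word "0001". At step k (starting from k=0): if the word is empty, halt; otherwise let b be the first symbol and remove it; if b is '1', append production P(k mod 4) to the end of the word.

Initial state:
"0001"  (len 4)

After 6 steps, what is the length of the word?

[0] "0001"  (len 4)
[1] "001"  (len 3)
[2] "01"  (len 2)
[3] "1"  (len 1)
[4] "00"  (len 2)
[5] "0"  (len 1)
[6] (halted — word empty)

0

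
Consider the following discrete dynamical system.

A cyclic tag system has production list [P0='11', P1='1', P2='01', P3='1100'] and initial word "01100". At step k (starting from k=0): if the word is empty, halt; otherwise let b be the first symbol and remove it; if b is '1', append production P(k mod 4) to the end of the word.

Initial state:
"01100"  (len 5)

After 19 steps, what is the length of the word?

gen 0: "01100"  (len 5)
gen 1: "1100"  (len 4)
gen 2: "1001"  (len 4)
gen 3: "00101"  (len 5)
gen 4: "0101"  (len 4)
gen 5: "101"  (len 3)
gen 6: "011"  (len 3)
gen 7: "11"  (len 2)
gen 8: "11100"  (len 5)
gen 9: "110011"  (len 6)
gen 10: "100111"  (len 6)
gen 11: "0011101"  (len 7)
gen 12: "011101"  (len 6)
gen 13: "11101"  (len 5)
gen 14: "11011"  (len 5)
gen 15: "101101"  (len 6)
gen 16: "011011100"  (len 9)
gen 17: "11011100"  (len 8)
gen 18: "10111001"  (len 8)
gen 19: "011100101"  (len 9)

9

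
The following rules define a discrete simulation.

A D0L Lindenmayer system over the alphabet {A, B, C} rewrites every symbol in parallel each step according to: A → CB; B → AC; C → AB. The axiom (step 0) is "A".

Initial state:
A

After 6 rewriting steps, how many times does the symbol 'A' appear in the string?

22

step 0: A
step 1: CB
step 2: ABAC
step 3: CBACCBAB
step 4: ABACCBABABACCBAC
step 5: CBACCBABABACCBACCBACCBABABACCBAB
step 6: ABACCBABABACCBACCBACCBABABACCBABABACCBABABACCBACCBACCBABABACCBAC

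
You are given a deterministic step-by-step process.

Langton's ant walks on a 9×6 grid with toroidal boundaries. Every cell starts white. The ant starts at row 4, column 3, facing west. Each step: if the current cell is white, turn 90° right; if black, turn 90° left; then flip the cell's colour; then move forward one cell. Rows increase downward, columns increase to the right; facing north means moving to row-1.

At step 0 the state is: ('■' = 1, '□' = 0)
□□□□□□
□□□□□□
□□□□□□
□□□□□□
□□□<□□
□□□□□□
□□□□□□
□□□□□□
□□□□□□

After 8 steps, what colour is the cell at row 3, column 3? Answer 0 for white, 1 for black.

k=0  □□□□□□
□□□□□□
□□□□□□
□□□□□□
□□□<□□
□□□□□□
□□□□□□
□□□□□□
□□□□□□
k=1  □□□□□□
□□□□□□
□□□□□□
□□□^□□
□□□■□□
□□□□□□
□□□□□□
□□□□□□
□□□□□□
k=2  □□□□□□
□□□□□□
□□□□□□
□□□■>□
□□□■□□
□□□□□□
□□□□□□
□□□□□□
□□□□□□
k=3  □□□□□□
□□□□□□
□□□□□□
□□□■■□
□□□■v□
□□□□□□
□□□□□□
□□□□□□
□□□□□□
k=4  □□□□□□
□□□□□□
□□□□□□
□□□■■□
□□□<■□
□□□□□□
□□□□□□
□□□□□□
□□□□□□
k=5  □□□□□□
□□□□□□
□□□□□□
□□□■■□
□□□□■□
□□□v□□
□□□□□□
□□□□□□
□□□□□□
k=6  □□□□□□
□□□□□□
□□□□□□
□□□■■□
□□□□■□
□□<■□□
□□□□□□
□□□□□□
□□□□□□
k=7  □□□□□□
□□□□□□
□□□□□□
□□□■■□
□□^□■□
□□■■□□
□□□□□□
□□□□□□
□□□□□□
k=8  □□□□□□
□□□□□□
□□□□□□
□□□■■□
□□■>■□
□□■■□□
□□□□□□
□□□□□□
□□□□□□

1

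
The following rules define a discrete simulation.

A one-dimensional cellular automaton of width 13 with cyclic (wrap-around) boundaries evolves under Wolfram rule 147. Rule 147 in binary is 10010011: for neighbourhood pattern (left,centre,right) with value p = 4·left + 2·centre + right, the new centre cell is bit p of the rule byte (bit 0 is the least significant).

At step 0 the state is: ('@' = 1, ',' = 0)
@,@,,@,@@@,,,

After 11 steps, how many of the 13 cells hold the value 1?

gen 0: @,@,,@,@@@,,,
gen 1: ,,,@@,,,@,@@@
gen 2: @@@,,@@@,,,@,
gen 3: ,@,@@,@,@@@,,
gen 4: @,,,,,,,,@,@@
gen 5: ,@@@@@@@@,,,@
gen 6: ,,@@@@@@,@@@,
gen 7: @@,@@@@,,,@,@
gen 8: @,,,@@,@@@,,,
gen 9: ,@@@,,,,@,@@@
gen 10: ,,@,@@@@,,,@,
gen 11: @@,,,@@,@@@,@

8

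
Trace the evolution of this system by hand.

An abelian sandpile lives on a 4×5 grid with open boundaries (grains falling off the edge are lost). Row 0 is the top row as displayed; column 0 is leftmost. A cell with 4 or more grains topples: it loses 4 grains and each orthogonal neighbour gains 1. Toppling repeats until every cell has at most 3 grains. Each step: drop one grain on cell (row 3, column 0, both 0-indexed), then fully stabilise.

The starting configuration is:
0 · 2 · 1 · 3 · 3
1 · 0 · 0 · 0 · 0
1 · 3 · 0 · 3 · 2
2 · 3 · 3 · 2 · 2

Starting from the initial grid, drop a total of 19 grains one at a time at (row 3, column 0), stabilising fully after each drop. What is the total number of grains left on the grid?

33

step 0: 0 · 2 · 1 · 3 · 3
1 · 0 · 0 · 0 · 0
1 · 3 · 0 · 3 · 2
2 · 3 · 3 · 2 · 2
step 1: 0 · 2 · 1 · 3 · 3
1 · 0 · 0 · 0 · 0
1 · 3 · 0 · 3 · 2
3 · 3 · 3 · 2 · 2
step 2: 0 · 2 · 1 · 3 · 3
1 · 1 · 0 · 0 · 0
3 · 0 · 2 · 3 · 2
1 · 2 · 0 · 3 · 2
step 3: 0 · 2 · 1 · 3 · 3
1 · 1 · 0 · 0 · 0
3 · 0 · 2 · 3 · 2
2 · 2 · 0 · 3 · 2
step 4: 0 · 2 · 1 · 3 · 3
1 · 1 · 0 · 0 · 0
3 · 0 · 2 · 3 · 2
3 · 2 · 0 · 3 · 2
step 5: 0 · 2 · 1 · 3 · 3
2 · 1 · 0 · 0 · 0
0 · 1 · 2 · 3 · 2
1 · 3 · 0 · 3 · 2
step 6: 0 · 2 · 1 · 3 · 3
2 · 1 · 0 · 0 · 0
0 · 1 · 2 · 3 · 2
2 · 3 · 0 · 3 · 2
step 7: 0 · 2 · 1 · 3 · 3
2 · 1 · 0 · 0 · 0
0 · 1 · 2 · 3 · 2
3 · 3 · 0 · 3 · 2
step 8: 0 · 2 · 1 · 3 · 3
2 · 1 · 0 · 0 · 0
1 · 2 · 2 · 3 · 2
1 · 0 · 1 · 3 · 2
step 9: 0 · 2 · 1 · 3 · 3
2 · 1 · 0 · 0 · 0
1 · 2 · 2 · 3 · 2
2 · 0 · 1 · 3 · 2
step 10: 0 · 2 · 1 · 3 · 3
2 · 1 · 0 · 0 · 0
1 · 2 · 2 · 3 · 2
3 · 0 · 1 · 3 · 2
step 11: 0 · 2 · 1 · 3 · 3
2 · 1 · 0 · 0 · 0
2 · 2 · 2 · 3 · 2
0 · 1 · 1 · 3 · 2
step 12: 0 · 2 · 1 · 3 · 3
2 · 1 · 0 · 0 · 0
2 · 2 · 2 · 3 · 2
1 · 1 · 1 · 3 · 2
step 13: 0 · 2 · 1 · 3 · 3
2 · 1 · 0 · 0 · 0
2 · 2 · 2 · 3 · 2
2 · 1 · 1 · 3 · 2
step 14: 0 · 2 · 1 · 3 · 3
2 · 1 · 0 · 0 · 0
2 · 2 · 2 · 3 · 2
3 · 1 · 1 · 3 · 2
step 15: 0 · 2 · 1 · 3 · 3
2 · 1 · 0 · 0 · 0
3 · 2 · 2 · 3 · 2
0 · 2 · 1 · 3 · 2
step 16: 0 · 2 · 1 · 3 · 3
2 · 1 · 0 · 0 · 0
3 · 2 · 2 · 3 · 2
1 · 2 · 1 · 3 · 2
step 17: 0 · 2 · 1 · 3 · 3
2 · 1 · 0 · 0 · 0
3 · 2 · 2 · 3 · 2
2 · 2 · 1 · 3 · 2
step 18: 0 · 2 · 1 · 3 · 3
2 · 1 · 0 · 0 · 0
3 · 2 · 2 · 3 · 2
3 · 2 · 1 · 3 · 2
step 19: 0 · 2 · 1 · 3 · 3
3 · 1 · 0 · 0 · 0
0 · 3 · 2 · 3 · 2
1 · 3 · 1 · 3 · 2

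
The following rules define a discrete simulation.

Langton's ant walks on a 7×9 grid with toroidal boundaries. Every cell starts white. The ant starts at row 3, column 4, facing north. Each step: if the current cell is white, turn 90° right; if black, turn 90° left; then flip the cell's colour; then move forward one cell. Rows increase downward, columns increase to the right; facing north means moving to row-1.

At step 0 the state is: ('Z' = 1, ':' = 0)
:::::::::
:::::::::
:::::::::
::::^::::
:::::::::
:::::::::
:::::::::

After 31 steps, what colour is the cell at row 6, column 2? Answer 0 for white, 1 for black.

[0] :::::::::
:::::::::
:::::::::
::::^::::
:::::::::
:::::::::
:::::::::
[1] :::::::::
:::::::::
:::::::::
::::Z>:::
:::::::::
:::::::::
:::::::::
[2] :::::::::
:::::::::
:::::::::
::::ZZ:::
:::::v:::
:::::::::
:::::::::
[3] :::::::::
:::::::::
:::::::::
::::ZZ:::
::::<Z:::
:::::::::
:::::::::
[4] :::::::::
:::::::::
:::::::::
::::^Z:::
::::ZZ:::
:::::::::
:::::::::
[5] :::::::::
:::::::::
:::::::::
:::<:Z:::
::::ZZ:::
:::::::::
:::::::::
[6] :::::::::
:::::::::
:::^:::::
:::Z:Z:::
::::ZZ:::
:::::::::
:::::::::
[7] :::::::::
:::::::::
:::Z>::::
:::Z:Z:::
::::ZZ:::
:::::::::
:::::::::
[8] :::::::::
:::::::::
:::ZZ::::
:::ZvZ:::
::::ZZ:::
:::::::::
:::::::::
[9] :::::::::
:::::::::
:::ZZ::::
:::<ZZ:::
::::ZZ:::
:::::::::
:::::::::
[10] :::::::::
:::::::::
:::ZZ::::
::::ZZ:::
:::vZZ:::
:::::::::
:::::::::
[11] :::::::::
:::::::::
:::ZZ::::
::::ZZ:::
::<ZZZ:::
:::::::::
:::::::::
[12] :::::::::
:::::::::
:::ZZ::::
::^:ZZ:::
::ZZZZ:::
:::::::::
:::::::::
[13] :::::::::
:::::::::
:::ZZ::::
::Z>ZZ:::
::ZZZZ:::
:::::::::
:::::::::
[14] :::::::::
:::::::::
:::ZZ::::
::ZZZZ:::
::ZvZZ:::
:::::::::
:::::::::
[15] :::::::::
:::::::::
:::ZZ::::
::ZZZZ:::
::Z:>Z:::
:::::::::
:::::::::
[16] :::::::::
:::::::::
:::ZZ::::
::ZZ^Z:::
::Z::Z:::
:::::::::
:::::::::
[17] :::::::::
:::::::::
:::ZZ::::
::Z<:Z:::
::Z::Z:::
:::::::::
:::::::::
[18] :::::::::
:::::::::
:::ZZ::::
::Z::Z:::
::Zv:Z:::
:::::::::
:::::::::
[19] :::::::::
:::::::::
:::ZZ::::
::Z::Z:::
::<Z:Z:::
:::::::::
:::::::::
[20] :::::::::
:::::::::
:::ZZ::::
::Z::Z:::
:::Z:Z:::
::v::::::
:::::::::
[21] :::::::::
:::::::::
:::ZZ::::
::Z::Z:::
:::Z:Z:::
:<Z::::::
:::::::::
[22] :::::::::
:::::::::
:::ZZ::::
::Z::Z:::
:^:Z:Z:::
:ZZ::::::
:::::::::
[23] :::::::::
:::::::::
:::ZZ::::
::Z::Z:::
:Z>Z:Z:::
:ZZ::::::
:::::::::
[24] :::::::::
:::::::::
:::ZZ::::
::Z::Z:::
:ZZZ:Z:::
:Zv::::::
:::::::::
[25] :::::::::
:::::::::
:::ZZ::::
::Z::Z:::
:ZZZ:Z:::
:Z:>:::::
:::::::::
[26] :::::::::
:::::::::
:::ZZ::::
::Z::Z:::
:ZZZ:Z:::
:Z:Z:::::
:::v:::::
[27] :::::::::
:::::::::
:::ZZ::::
::Z::Z:::
:ZZZ:Z:::
:Z:Z:::::
::<Z:::::
[28] :::::::::
:::::::::
:::ZZ::::
::Z::Z:::
:ZZZ:Z:::
:Z^Z:::::
::ZZ:::::
[29] :::::::::
:::::::::
:::ZZ::::
::Z::Z:::
:ZZZ:Z:::
:ZZ>:::::
::ZZ:::::
[30] :::::::::
:::::::::
:::ZZ::::
::Z::Z:::
:ZZ^:Z:::
:ZZ::::::
::ZZ:::::
[31] :::::::::
:::::::::
:::ZZ::::
::Z::Z:::
:Z<::Z:::
:ZZ::::::
::ZZ:::::

1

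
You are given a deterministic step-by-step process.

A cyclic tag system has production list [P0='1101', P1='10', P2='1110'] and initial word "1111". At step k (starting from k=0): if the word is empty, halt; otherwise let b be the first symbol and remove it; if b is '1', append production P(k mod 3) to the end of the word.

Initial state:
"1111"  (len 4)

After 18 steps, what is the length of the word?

34

k=0  "1111"  (len 4)
k=1  "1111101"  (len 7)
k=2  "11110110"  (len 8)
k=3  "11101101110"  (len 11)
k=4  "11011011101101"  (len 14)
k=5  "101101110110110"  (len 15)
k=6  "011011101101101110"  (len 18)
k=7  "11011101101101110"  (len 17)
k=8  "101110110110111010"  (len 18)
k=9  "011101101101110101110"  (len 21)
k=10  "11101101101110101110"  (len 20)
k=11  "110110110111010111010"  (len 21)
k=12  "101101101110101110101110"  (len 24)
k=13  "011011011101011101011101101"  (len 27)
k=14  "11011011101011101011101101"  (len 26)
k=15  "10110111010111010111011011110"  (len 29)
k=16  "01101110101110101110110111101101"  (len 32)
k=17  "1101110101110101110110111101101"  (len 31)
k=18  "1011101011101011101101111011011110"  (len 34)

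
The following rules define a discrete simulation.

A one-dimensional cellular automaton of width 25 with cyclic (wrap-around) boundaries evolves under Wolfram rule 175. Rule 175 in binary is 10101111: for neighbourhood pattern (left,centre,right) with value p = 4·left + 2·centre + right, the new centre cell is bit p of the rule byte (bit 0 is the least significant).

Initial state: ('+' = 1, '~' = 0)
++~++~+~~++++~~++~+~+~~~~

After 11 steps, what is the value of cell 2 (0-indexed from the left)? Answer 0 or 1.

0

k=0  ++~++~+~~++++~~++~+~+~~~~
k=1  +~++~++~++++~~++~++++~+++
k=2  ~++~++~++++~~++~++++~++++
k=3  ++~++~++++~~++~++++~++++~
k=4  +~++~++++~~++~++++~++++~+
k=5  ~++~++++~~++~++++~++++~++
k=6  ++~++++~~++~++++~++++~++~
k=7  +~++++~~++~++++~++++~++~+
k=8  ~++++~~++~++++~++++~++~++
k=9  ++++~~++~++++~++++~++~++~
k=10  +++~~++~++++~++++~++~++~+
k=11  ++~~++~++++~++++~++~++~++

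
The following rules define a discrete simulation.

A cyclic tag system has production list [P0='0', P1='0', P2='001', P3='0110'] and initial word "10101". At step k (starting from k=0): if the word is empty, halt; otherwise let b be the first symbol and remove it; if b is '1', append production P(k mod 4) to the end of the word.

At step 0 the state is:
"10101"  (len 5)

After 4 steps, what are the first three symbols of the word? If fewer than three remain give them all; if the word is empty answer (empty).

t=0: "10101"  (len 5)
t=1: "01010"  (len 5)
t=2: "1010"  (len 4)
t=3: "010001"  (len 6)
t=4: "10001"  (len 5)

100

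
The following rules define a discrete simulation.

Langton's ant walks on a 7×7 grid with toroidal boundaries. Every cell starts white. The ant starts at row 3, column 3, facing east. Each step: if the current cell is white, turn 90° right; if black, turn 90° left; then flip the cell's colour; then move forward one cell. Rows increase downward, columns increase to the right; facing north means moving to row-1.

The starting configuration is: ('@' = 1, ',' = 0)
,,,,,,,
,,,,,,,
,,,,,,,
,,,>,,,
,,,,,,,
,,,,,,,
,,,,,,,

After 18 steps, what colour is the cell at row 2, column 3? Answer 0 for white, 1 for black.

t=0: ,,,,,,,
,,,,,,,
,,,,,,,
,,,>,,,
,,,,,,,
,,,,,,,
,,,,,,,
t=1: ,,,,,,,
,,,,,,,
,,,,,,,
,,,@,,,
,,,v,,,
,,,,,,,
,,,,,,,
t=2: ,,,,,,,
,,,,,,,
,,,,,,,
,,,@,,,
,,<@,,,
,,,,,,,
,,,,,,,
t=3: ,,,,,,,
,,,,,,,
,,,,,,,
,,^@,,,
,,@@,,,
,,,,,,,
,,,,,,,
t=4: ,,,,,,,
,,,,,,,
,,,,,,,
,,@>,,,
,,@@,,,
,,,,,,,
,,,,,,,
t=5: ,,,,,,,
,,,,,,,
,,,^,,,
,,@,,,,
,,@@,,,
,,,,,,,
,,,,,,,
t=6: ,,,,,,,
,,,,,,,
,,,@>,,
,,@,,,,
,,@@,,,
,,,,,,,
,,,,,,,
t=7: ,,,,,,,
,,,,,,,
,,,@@,,
,,@,v,,
,,@@,,,
,,,,,,,
,,,,,,,
t=8: ,,,,,,,
,,,,,,,
,,,@@,,
,,@<@,,
,,@@,,,
,,,,,,,
,,,,,,,
t=9: ,,,,,,,
,,,,,,,
,,,^@,,
,,@@@,,
,,@@,,,
,,,,,,,
,,,,,,,
t=10: ,,,,,,,
,,,,,,,
,,<,@,,
,,@@@,,
,,@@,,,
,,,,,,,
,,,,,,,
t=11: ,,,,,,,
,,^,,,,
,,@,@,,
,,@@@,,
,,@@,,,
,,,,,,,
,,,,,,,
t=12: ,,,,,,,
,,@>,,,
,,@,@,,
,,@@@,,
,,@@,,,
,,,,,,,
,,,,,,,
t=13: ,,,,,,,
,,@@,,,
,,@v@,,
,,@@@,,
,,@@,,,
,,,,,,,
,,,,,,,
t=14: ,,,,,,,
,,@@,,,
,,<@@,,
,,@@@,,
,,@@,,,
,,,,,,,
,,,,,,,
t=15: ,,,,,,,
,,@@,,,
,,,@@,,
,,v@@,,
,,@@,,,
,,,,,,,
,,,,,,,
t=16: ,,,,,,,
,,@@,,,
,,,@@,,
,,,>@,,
,,@@,,,
,,,,,,,
,,,,,,,
t=17: ,,,,,,,
,,@@,,,
,,,^@,,
,,,,@,,
,,@@,,,
,,,,,,,
,,,,,,,
t=18: ,,,,,,,
,,@@,,,
,,<,@,,
,,,,@,,
,,@@,,,
,,,,,,,
,,,,,,,

0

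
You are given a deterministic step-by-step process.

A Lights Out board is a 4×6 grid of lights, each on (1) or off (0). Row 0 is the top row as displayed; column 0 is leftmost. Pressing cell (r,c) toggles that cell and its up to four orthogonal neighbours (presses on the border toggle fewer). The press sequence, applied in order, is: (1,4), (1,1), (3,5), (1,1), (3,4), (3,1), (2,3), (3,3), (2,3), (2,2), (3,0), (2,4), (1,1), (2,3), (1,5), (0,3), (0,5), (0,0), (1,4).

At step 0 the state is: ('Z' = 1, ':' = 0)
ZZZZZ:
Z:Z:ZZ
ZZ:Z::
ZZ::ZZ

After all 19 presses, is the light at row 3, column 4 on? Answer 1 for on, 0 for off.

1

step 0: ZZZZZ:
Z:Z:ZZ
ZZ:Z::
ZZ::ZZ
step 1: ZZZZ::
Z:ZZ::
ZZ:ZZ:
ZZ::ZZ
step 2: Z:ZZ::
:Z:Z::
Z::ZZ:
ZZ::ZZ
step 3: Z:ZZ::
:Z:Z::
Z::ZZZ
ZZ::::
step 4: ZZZZ::
Z:ZZ::
ZZ:ZZZ
ZZ::::
step 5: ZZZZ::
Z:ZZ::
ZZ:Z:Z
ZZ:ZZZ
step 6: ZZZZ::
Z:ZZ::
Z::Z:Z
::ZZZZ
step 7: ZZZZ::
Z:Z:::
Z:Z:ZZ
::Z:ZZ
step 8: ZZZZ::
Z:Z:::
Z:ZZZZ
:::Z:Z
step 9: ZZZZ::
Z:ZZ::
Z::::Z
:::::Z
step 10: ZZZZ::
Z::Z::
ZZZZ:Z
::Z::Z
step 11: ZZZZ::
Z::Z::
:ZZZ:Z
ZZZ::Z
step 12: ZZZZ::
Z::ZZ:
:ZZ:Z:
ZZZ:ZZ
step 13: Z:ZZ::
:ZZZZ:
::Z:Z:
ZZZ:ZZ
step 14: Z:ZZ::
:ZZ:Z:
:::Z::
ZZZZZZ
step 15: Z:ZZ:Z
:ZZ::Z
:::Z:Z
ZZZZZZ
step 16: Z:::ZZ
:ZZZ:Z
:::Z:Z
ZZZZZZ
step 17: Z:::::
:ZZZ::
:::Z:Z
ZZZZZZ
step 18: :Z::::
ZZZZ::
:::Z:Z
ZZZZZZ
step 19: :Z::Z:
ZZZ:ZZ
:::ZZZ
ZZZZZZ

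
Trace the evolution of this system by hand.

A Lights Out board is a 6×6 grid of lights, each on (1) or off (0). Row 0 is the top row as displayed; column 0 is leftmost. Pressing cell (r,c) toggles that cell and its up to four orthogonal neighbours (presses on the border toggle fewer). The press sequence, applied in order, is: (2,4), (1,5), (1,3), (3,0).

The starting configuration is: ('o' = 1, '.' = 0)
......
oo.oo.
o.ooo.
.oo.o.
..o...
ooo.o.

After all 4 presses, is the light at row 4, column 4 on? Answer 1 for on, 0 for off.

0) ......
oo.oo.
o.ooo.
.oo.o.
..o...
ooo.o.
1) ......
oo.o..
o.o..o
.oo...
..o...
ooo.o.
2) .....o
oo.ooo
o.o...
.oo...
..o...
ooo.o.
3) ...o.o
ooo..o
o.oo..
.oo...
..o...
ooo.o.
4) ...o.o
ooo..o
..oo..
o.o...
o.o...
ooo.o.

0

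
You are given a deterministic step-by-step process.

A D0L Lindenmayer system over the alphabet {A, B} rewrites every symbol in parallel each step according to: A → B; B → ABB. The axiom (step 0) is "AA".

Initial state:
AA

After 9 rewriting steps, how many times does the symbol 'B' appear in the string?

[0] AA
[1] BB
[2] ABBABB
[3] BABBABBBABBABB
[4] ABBBABBABBBABBABBABBBABBABBBABBABB
[5] BABBABBABBBABBABBBABBABBABBBABBABBBABBABBBABBABBABBBABBABBBABBABBABBBABBABBBABBABB
[6] ABBBABBABBBABBABBBABBABBABBBABBABBBABBABBABBBABBABBBABBABB…ABBBABBABBBABBABBBABBABBABBBABBABBBABBABBABBBABBABBBABBABB  (len 198)
[7] BABBABBABBBABBABBBABBABBABBBABBABBBABBABBABBBABBABBBABBABB…ABBBABBABBBABBABBBABBABBABBBABBABBBABBABBABBBABBABBBABBABB  (len 478)
[8] ABBBABBABBBABBABBBABBABBABBBABBABBBABBABBABBBABBABBBABBABB…ABBBABBABBBABBABBBABBABBABBBABBABBBABBABBABBBABBABBBABBABB  (len 1154)
[9] BABBABBABBBABBABBBABBABBABBBABBABBBABBABBABBBABBABBBABBABB…ABBBABBABBBABBABBBABBABBABBBABBABBBABBABBABBBABBABBBABBABB  (len 2786)

1970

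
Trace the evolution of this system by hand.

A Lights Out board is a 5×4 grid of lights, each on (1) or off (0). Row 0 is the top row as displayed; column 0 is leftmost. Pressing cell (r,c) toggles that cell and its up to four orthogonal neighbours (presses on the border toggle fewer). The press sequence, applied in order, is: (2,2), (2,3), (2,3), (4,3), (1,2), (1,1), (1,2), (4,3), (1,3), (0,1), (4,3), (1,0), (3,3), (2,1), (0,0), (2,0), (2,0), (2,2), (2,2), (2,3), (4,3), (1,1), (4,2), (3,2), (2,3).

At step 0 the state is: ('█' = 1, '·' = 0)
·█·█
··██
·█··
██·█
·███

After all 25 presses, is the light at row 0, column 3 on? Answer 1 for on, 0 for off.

0

step 0: ·█·█
··██
·█··
██·█
·███
step 1: ·█·█
···█
··██
████
·███
step 2: ·█·█
····
····
███·
·███
step 3: ·█·█
···█
··██
████
·███
step 4: ·█·█
···█
··██
███·
·█··
step 5: ·███
·██·
···█
███·
·█··
step 6: ··██
█···
·█·█
███·
·█··
step 7: ···█
████
·███
███·
·█··
step 8: ···█
████
·███
████
·███
step 9: ····
██··
·██·
████
·███
step 10: ███·
█···
·██·
████
·███
step 11: ███·
█···
·██·
███·
·█··
step 12: ·██·
·█··
███·
███·
·█··
step 13: ·██·
·█··
████
██·█
·█·█
step 14: ·██·
····
···█
█··█
·█·█
step 15: █·█·
█···
···█
█··█
·█·█
step 16: █·█·
····
██·█
···█
·█·█
step 17: █·█·
█···
···█
█··█
·█·█
step 18: █·█·
█·█·
·██·
█·██
·█·█
step 19: █·█·
█···
···█
█··█
·█·█
step 20: █·█·
█··█
··█·
█···
·█·█
step 21: █·█·
█··█
··█·
█··█
·██·
step 22: ███·
·███
·██·
█··█
·██·
step 23: ███·
·███
·██·
█·██
···█
step 24: ███·
·███
·█··
██··
··██
step 25: ███·
·██·
·███
██·█
··██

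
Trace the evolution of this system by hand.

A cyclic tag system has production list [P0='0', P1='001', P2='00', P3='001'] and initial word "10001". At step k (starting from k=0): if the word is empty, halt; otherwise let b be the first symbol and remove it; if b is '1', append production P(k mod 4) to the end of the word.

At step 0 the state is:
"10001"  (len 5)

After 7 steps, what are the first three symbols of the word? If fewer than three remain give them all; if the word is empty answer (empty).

t=0: "10001"  (len 5)
t=1: "00010"  (len 5)
t=2: "0010"  (len 4)
t=3: "010"  (len 3)
t=4: "10"  (len 2)
t=5: "00"  (len 2)
t=6: "0"  (len 1)
t=7: (halted — word empty)

(empty)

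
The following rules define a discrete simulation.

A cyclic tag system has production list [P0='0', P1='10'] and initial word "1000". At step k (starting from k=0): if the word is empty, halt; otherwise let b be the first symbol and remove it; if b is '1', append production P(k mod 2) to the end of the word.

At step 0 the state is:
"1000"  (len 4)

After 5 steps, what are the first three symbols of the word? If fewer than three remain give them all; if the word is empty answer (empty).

(empty)

0) "1000"  (len 4)
1) "0000"  (len 4)
2) "000"  (len 3)
3) "00"  (len 2)
4) "0"  (len 1)
5) (halted — word empty)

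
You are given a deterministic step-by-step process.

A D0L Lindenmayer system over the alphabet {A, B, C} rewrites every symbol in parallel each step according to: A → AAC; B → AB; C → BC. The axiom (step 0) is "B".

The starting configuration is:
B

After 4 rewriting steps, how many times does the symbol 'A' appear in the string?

[0] B
[1] AB
[2] AACAB
[3] AACAACBCAACAB
[4] AACAACBCAACAACBCABBCAACAACBCAACAB

16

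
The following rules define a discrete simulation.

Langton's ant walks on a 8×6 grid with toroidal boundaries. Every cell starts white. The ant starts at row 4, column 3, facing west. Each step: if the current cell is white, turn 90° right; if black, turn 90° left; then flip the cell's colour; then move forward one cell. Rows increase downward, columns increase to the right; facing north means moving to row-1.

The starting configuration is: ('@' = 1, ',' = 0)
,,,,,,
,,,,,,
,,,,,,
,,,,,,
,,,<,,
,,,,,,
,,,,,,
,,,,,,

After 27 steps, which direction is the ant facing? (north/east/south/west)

step 0: ,,,,,,
,,,,,,
,,,,,,
,,,,,,
,,,<,,
,,,,,,
,,,,,,
,,,,,,
step 1: ,,,,,,
,,,,,,
,,,,,,
,,,^,,
,,,@,,
,,,,,,
,,,,,,
,,,,,,
step 2: ,,,,,,
,,,,,,
,,,,,,
,,,@>,
,,,@,,
,,,,,,
,,,,,,
,,,,,,
step 3: ,,,,,,
,,,,,,
,,,,,,
,,,@@,
,,,@v,
,,,,,,
,,,,,,
,,,,,,
step 4: ,,,,,,
,,,,,,
,,,,,,
,,,@@,
,,,<@,
,,,,,,
,,,,,,
,,,,,,
step 5: ,,,,,,
,,,,,,
,,,,,,
,,,@@,
,,,,@,
,,,v,,
,,,,,,
,,,,,,
step 6: ,,,,,,
,,,,,,
,,,,,,
,,,@@,
,,,,@,
,,<@,,
,,,,,,
,,,,,,
step 7: ,,,,,,
,,,,,,
,,,,,,
,,,@@,
,,^,@,
,,@@,,
,,,,,,
,,,,,,
step 8: ,,,,,,
,,,,,,
,,,,,,
,,,@@,
,,@>@,
,,@@,,
,,,,,,
,,,,,,
step 9: ,,,,,,
,,,,,,
,,,,,,
,,,@@,
,,@@@,
,,@v,,
,,,,,,
,,,,,,
step 10: ,,,,,,
,,,,,,
,,,,,,
,,,@@,
,,@@@,
,,@,>,
,,,,,,
,,,,,,
step 11: ,,,,,,
,,,,,,
,,,,,,
,,,@@,
,,@@@,
,,@,@,
,,,,v,
,,,,,,
step 12: ,,,,,,
,,,,,,
,,,,,,
,,,@@,
,,@@@,
,,@,@,
,,,<@,
,,,,,,
step 13: ,,,,,,
,,,,,,
,,,,,,
,,,@@,
,,@@@,
,,@^@,
,,,@@,
,,,,,,
step 14: ,,,,,,
,,,,,,
,,,,,,
,,,@@,
,,@@@,
,,@@>,
,,,@@,
,,,,,,
step 15: ,,,,,,
,,,,,,
,,,,,,
,,,@@,
,,@@^,
,,@@,,
,,,@@,
,,,,,,
step 16: ,,,,,,
,,,,,,
,,,,,,
,,,@@,
,,@<,,
,,@@,,
,,,@@,
,,,,,,
step 17: ,,,,,,
,,,,,,
,,,,,,
,,,@@,
,,@,,,
,,@v,,
,,,@@,
,,,,,,
step 18: ,,,,,,
,,,,,,
,,,,,,
,,,@@,
,,@,,,
,,@,>,
,,,@@,
,,,,,,
step 19: ,,,,,,
,,,,,,
,,,,,,
,,,@@,
,,@,,,
,,@,@,
,,,@v,
,,,,,,
step 20: ,,,,,,
,,,,,,
,,,,,,
,,,@@,
,,@,,,
,,@,@,
,,,@,>
,,,,,,
step 21: ,,,,,,
,,,,,,
,,,,,,
,,,@@,
,,@,,,
,,@,@,
,,,@,@
,,,,,v
step 22: ,,,,,,
,,,,,,
,,,,,,
,,,@@,
,,@,,,
,,@,@,
,,,@,@
,,,,<@
step 23: ,,,,,,
,,,,,,
,,,,,,
,,,@@,
,,@,,,
,,@,@,
,,,@^@
,,,,@@
step 24: ,,,,,,
,,,,,,
,,,,,,
,,,@@,
,,@,,,
,,@,@,
,,,@@>
,,,,@@
step 25: ,,,,,,
,,,,,,
,,,,,,
,,,@@,
,,@,,,
,,@,@^
,,,@@,
,,,,@@
step 26: ,,,,,,
,,,,,,
,,,,,,
,,,@@,
,,@,,,
>,@,@@
,,,@@,
,,,,@@
step 27: ,,,,,,
,,,,,,
,,,,,,
,,,@@,
,,@,,,
@,@,@@
v,,@@,
,,,,@@

south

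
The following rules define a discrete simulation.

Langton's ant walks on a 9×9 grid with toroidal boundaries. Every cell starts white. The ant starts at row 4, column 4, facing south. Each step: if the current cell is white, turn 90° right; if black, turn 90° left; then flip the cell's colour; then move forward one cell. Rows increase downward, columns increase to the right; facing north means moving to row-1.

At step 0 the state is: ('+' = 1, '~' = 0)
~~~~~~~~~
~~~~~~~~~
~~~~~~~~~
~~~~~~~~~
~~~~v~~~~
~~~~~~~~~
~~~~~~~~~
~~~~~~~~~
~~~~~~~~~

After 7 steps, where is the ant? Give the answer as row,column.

5,4

k=0  ~~~~~~~~~
~~~~~~~~~
~~~~~~~~~
~~~~~~~~~
~~~~v~~~~
~~~~~~~~~
~~~~~~~~~
~~~~~~~~~
~~~~~~~~~
k=1  ~~~~~~~~~
~~~~~~~~~
~~~~~~~~~
~~~~~~~~~
~~~<+~~~~
~~~~~~~~~
~~~~~~~~~
~~~~~~~~~
~~~~~~~~~
k=2  ~~~~~~~~~
~~~~~~~~~
~~~~~~~~~
~~~^~~~~~
~~~++~~~~
~~~~~~~~~
~~~~~~~~~
~~~~~~~~~
~~~~~~~~~
k=3  ~~~~~~~~~
~~~~~~~~~
~~~~~~~~~
~~~+>~~~~
~~~++~~~~
~~~~~~~~~
~~~~~~~~~
~~~~~~~~~
~~~~~~~~~
k=4  ~~~~~~~~~
~~~~~~~~~
~~~~~~~~~
~~~++~~~~
~~~+v~~~~
~~~~~~~~~
~~~~~~~~~
~~~~~~~~~
~~~~~~~~~
k=5  ~~~~~~~~~
~~~~~~~~~
~~~~~~~~~
~~~++~~~~
~~~+~>~~~
~~~~~~~~~
~~~~~~~~~
~~~~~~~~~
~~~~~~~~~
k=6  ~~~~~~~~~
~~~~~~~~~
~~~~~~~~~
~~~++~~~~
~~~+~+~~~
~~~~~v~~~
~~~~~~~~~
~~~~~~~~~
~~~~~~~~~
k=7  ~~~~~~~~~
~~~~~~~~~
~~~~~~~~~
~~~++~~~~
~~~+~+~~~
~~~~<+~~~
~~~~~~~~~
~~~~~~~~~
~~~~~~~~~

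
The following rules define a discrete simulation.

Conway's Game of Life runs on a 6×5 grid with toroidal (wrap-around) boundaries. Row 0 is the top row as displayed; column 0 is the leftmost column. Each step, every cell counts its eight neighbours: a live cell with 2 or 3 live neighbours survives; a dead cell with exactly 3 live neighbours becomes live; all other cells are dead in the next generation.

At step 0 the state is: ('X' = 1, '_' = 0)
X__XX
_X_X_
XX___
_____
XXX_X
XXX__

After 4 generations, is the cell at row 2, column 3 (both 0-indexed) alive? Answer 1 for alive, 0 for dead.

0) X__XX
_X_X_
XX___
_____
XXX_X
XXX__
1) ___X_
_X_X_
XXX__
__X_X
__XXX
_____
2) __X__
XX_XX
X___X
____X
__X_X
__X_X
3) __X__
_XXX_
_X___
____X
X___X
_XX__
4) _____
_X_X_
XX_X_
____X
XX_XX
XXXX_

1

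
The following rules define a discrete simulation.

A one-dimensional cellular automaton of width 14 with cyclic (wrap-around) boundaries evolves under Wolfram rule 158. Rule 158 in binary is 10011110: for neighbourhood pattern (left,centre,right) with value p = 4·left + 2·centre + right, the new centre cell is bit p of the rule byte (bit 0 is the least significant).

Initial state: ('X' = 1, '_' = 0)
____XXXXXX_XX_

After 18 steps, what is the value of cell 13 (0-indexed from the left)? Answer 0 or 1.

1

t=0: ____XXXXXX_XX_
t=1: ___XXXXXX__X_X
t=2: X_XXXXXX_XXX_X
t=3: __XXXXX__XX__X
t=4: XXXXXX_XXX_XXX
t=5: XXXXX__XX__XXX
t=6: XXXX_XXX_XXXXX
t=7: XXX__XX__XXXXX
t=8: XX_XXX_XXXXXXX
t=9: X__XX__XXXXXXX
t=10: _XXX_XXXXXXXXX
t=11: _XX__XXXXXXXX_
t=12: XX_XXXXXXXXX_X
t=13: X__XXXXXXXX__X
t=14: _XXXXXXXXX_XXX
t=15: _XXXXXXXX__XX_
t=16: XXXXXXXX_XXX_X
t=17: XXXXXXX__XX__X
t=18: XXXXXX_XXX_XXX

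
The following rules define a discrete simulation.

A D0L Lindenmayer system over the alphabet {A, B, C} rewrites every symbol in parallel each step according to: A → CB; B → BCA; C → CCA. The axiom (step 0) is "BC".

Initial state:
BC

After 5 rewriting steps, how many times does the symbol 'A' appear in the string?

88

t=0: BC
t=1: BCACCA
t=2: BCACCACBCCACCACB
t=3: BCACCACBCCACCACBCCABCACCACCACBCCACCACBCCABCA
t=4: BCACCACBCCACCACBCCABCACCACCACBCCACCACBCCABCACCACCACBBCACCACBCCACCACBCCACCACBCCABCACCACCACBCCACCACBCCABCACCACCACBBCACCACB
t=5: BCACCACBCCACCACBCCABCACCACCACBCCACCACBCCABCACCACCACBBCACCA…ACCACBBCACCACBCCACCACBCCACCACBCCABCABCACCACBCCACCACBCCABCA  (len 328)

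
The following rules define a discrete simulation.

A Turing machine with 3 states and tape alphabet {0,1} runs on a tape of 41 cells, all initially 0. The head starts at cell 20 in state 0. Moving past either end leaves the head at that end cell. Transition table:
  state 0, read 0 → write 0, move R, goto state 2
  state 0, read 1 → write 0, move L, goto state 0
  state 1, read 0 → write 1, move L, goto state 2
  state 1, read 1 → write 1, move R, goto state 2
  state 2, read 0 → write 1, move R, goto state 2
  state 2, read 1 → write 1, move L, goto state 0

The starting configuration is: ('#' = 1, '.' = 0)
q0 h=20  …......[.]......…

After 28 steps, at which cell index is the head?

0) q0 h=20  …......[.]......…
1) q2 h=21  …......[.]......…
2) q2 h=22  ….....#[.]......…
3) q2 h=23  …....##[.]......…
4) q2 h=24  …...###[.]......…
5) q2 h=25  …..####[.]......…
6) q2 h=26  ….#####[.]......…
7) q2 h=27  …######[.]......…
8) q2 h=28  …######[.]......…
9) q2 h=29  …######[.]......…
10) q2 h=30  …######[.]......…
11) q2 h=31  …######[.]......…
12) q2 h=32  …######[.]......…
13) q2 h=33  …######[.]......…
14) q2 h=34  …######[.]......|
15) q2 h=35  …######[.].....|
16) q2 h=36  …######[.]....|
17) q2 h=37  …######[.]...|
18) q2 h=38  …######[.]..|
19) q2 h=39  …######[.].|
20) q2 h=40  …######[.]|
21) q2 h=40  …######[#]|
22) q0 h=39  …######[#]#|
23) q0 h=38  …######[#].#|
24) q0 h=37  …######[#]..#|
25) q0 h=36  …######[#]...#|
26) q0 h=35  …######[#]....#|
27) q0 h=34  …######[#].....#|
28) q0 h=33  …######[#]......…

33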